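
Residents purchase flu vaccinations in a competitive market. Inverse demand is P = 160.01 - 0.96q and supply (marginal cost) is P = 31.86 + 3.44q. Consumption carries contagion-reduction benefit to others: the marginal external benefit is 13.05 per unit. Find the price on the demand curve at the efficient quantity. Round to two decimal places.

P = 129.20

Social marginal benefit = demand + MEB = 173.06 - 0.96q.
Set SMB = MC: 173.06 - 0.96q = 31.86 + 3.44q → q* = 32.0909.
Consumer price on the demand curve at q*: 160.01 − 0.96×32.0909 = 129.2027.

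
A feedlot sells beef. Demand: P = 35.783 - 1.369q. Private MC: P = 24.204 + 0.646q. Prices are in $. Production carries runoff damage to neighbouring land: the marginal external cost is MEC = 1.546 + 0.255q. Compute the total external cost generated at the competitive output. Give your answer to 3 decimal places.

Market equilibrium (private): 24.204 + 0.646q = 35.783 - 1.369q → q_m = 5.7464.
Total external cost = ∫₀^{q_m} (1.546 + 0.255q) dq = 1.546×5.7464 + ½×0.255×5.7464² = 13.0941.

$13.094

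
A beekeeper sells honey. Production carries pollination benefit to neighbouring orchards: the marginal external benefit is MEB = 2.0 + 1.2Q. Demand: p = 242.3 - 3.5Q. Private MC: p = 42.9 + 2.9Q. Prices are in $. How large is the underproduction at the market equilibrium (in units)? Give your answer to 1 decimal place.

7.6 units

Market equilibrium (private): 42.9 + 2.9Q = 242.3 - 3.5Q → Q_m = 31.1563.
Social marginal cost = private MC − MEB = 40.9 + 1.7Q.
Set SMC = demand: 40.9 + 1.7Q = 242.3 - 3.5Q → Q* = 38.7308.
Gap = |31.1563 − 38.7308| = 7.5745.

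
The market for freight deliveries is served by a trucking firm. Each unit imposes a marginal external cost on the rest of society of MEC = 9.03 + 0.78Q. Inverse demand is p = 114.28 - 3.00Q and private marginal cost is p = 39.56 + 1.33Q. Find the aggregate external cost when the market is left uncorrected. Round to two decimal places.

271.96

Market equilibrium (private): 39.56 + 1.33Q = 114.28 - 3.00Q → Q_m = 17.2564.
Total external cost = ∫₀^{Q_m} (9.03 + 0.78Q) dQ = 9.03×17.2564 + ½×0.78×17.2564² = 271.9608.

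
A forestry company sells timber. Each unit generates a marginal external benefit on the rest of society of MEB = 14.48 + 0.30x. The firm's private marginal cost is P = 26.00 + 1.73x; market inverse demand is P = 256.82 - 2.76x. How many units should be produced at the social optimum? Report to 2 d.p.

x* = 58.54

Social marginal cost = private MC − MEB = 11.52 + 1.43x.
Set SMC = demand: 11.52 + 1.43x = 256.82 - 2.76x → x* = 58.5442.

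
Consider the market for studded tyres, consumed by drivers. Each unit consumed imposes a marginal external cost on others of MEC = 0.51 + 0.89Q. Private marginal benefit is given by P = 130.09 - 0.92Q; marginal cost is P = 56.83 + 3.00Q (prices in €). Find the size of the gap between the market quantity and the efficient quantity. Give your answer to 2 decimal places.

3.56 units

Market equilibrium (private): 56.83 + 3.00Q = 130.09 - 0.92Q → Q_m = 18.6888.
Social marginal benefit = demand − MEC = 129.58 - 1.81Q.
Set SMB = MC: 129.58 - 1.81Q = 56.83 + 3.00Q → Q* = 15.1247.
Gap = |18.6888 − 15.1247| = 3.5641.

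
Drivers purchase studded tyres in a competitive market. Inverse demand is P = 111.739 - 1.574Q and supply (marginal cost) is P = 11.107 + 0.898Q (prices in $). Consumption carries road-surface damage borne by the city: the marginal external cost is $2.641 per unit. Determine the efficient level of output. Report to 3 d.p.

Social marginal benefit = demand − MEC = 109.098 - 1.574Q.
Set SMB = MC: 109.098 - 1.574Q = 11.107 + 0.898Q → Q* = 39.6404.

Q* = 39.640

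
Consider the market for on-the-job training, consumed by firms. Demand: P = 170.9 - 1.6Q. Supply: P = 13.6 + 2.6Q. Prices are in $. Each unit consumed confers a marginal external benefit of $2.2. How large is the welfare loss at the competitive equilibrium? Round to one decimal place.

DWL = $0.6

Market equilibrium (private): 13.6 + 2.6Q = 170.9 - 1.6Q → Q_m = 37.4524.
Social marginal benefit = demand + MEB = 173.1 - 1.6Q.
Set SMB = MC: 173.1 - 1.6Q = 13.6 + 2.6Q → Q* = 37.9762.
Between Q* and Q_m the wedge SMB − MC runs linearly from 0 to MEB(Q_m), so the loss is a triangle.
DWL = ½ × 0.5238 × 2.2000 = 0.5762.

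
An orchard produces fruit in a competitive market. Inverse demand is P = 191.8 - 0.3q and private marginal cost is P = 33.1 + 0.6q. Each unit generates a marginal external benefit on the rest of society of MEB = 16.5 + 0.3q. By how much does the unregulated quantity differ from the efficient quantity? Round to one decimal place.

115.7 units

Market equilibrium (private): 33.1 + 0.6q = 191.8 - 0.3q → q_m = 176.3333.
Social marginal cost = private MC − MEB = 16.6 + 0.3q.
Set SMC = demand: 16.6 + 0.3q = 191.8 - 0.3q → q* = 292.0000.
Gap = |176.3333 − 292.0000| = 115.6667.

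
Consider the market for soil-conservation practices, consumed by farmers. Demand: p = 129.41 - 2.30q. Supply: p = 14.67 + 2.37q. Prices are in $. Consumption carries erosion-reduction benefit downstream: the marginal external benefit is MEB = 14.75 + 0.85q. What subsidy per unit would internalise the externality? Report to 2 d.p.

subsidy = $43.56 per unit

Social marginal benefit = demand + MEB = 144.16 - 1.45q.
Set SMB = MC: 144.16 - 1.45q = 14.67 + 2.37q → q* = 33.8979.
The Pigouvian subsidy equals MEB at q*: 14.75 + 0.85×33.8979 = 43.5632.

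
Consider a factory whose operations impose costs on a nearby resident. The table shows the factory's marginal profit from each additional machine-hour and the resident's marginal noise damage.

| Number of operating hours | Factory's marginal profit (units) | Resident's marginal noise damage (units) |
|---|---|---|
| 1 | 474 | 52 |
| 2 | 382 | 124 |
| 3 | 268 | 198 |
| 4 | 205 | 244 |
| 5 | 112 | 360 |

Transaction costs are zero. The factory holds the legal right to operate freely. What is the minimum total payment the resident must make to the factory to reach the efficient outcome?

317

Left alone the factory would choose level 5 (marginal profit stays positive).
Efficient level: k* = 3 (marginal profit ≥ marginal noise damage through 3).
The resident must at least cover the factory's forgone profit from cutting 5→3: 205 + 112 = 317.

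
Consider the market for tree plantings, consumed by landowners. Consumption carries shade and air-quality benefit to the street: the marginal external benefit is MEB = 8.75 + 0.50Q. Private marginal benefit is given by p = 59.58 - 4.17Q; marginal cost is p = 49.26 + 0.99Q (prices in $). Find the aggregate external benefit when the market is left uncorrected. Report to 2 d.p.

$18.50

Market equilibrium (private): 49.26 + 0.99Q = 59.58 - 4.17Q → Q_m = 2.0000.
Total external benefit = ∫₀^{Q_m} (8.75 + 0.50Q) dQ = 8.75×2.0000 + ½×0.50×2.0000² = 18.5000.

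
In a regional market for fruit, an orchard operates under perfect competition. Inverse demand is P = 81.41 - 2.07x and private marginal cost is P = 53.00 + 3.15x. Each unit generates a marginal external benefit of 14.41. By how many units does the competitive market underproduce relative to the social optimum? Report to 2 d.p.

2.76 units

Market equilibrium (private): 53.00 + 3.15x = 81.41 - 2.07x → x_m = 5.4425.
Social marginal cost = private MC − MEB = 38.59 + 3.15x.
Set SMC = demand: 38.59 + 3.15x = 81.41 - 2.07x → x* = 8.2031.
Gap = |5.4425 − 8.2031| = 2.7606.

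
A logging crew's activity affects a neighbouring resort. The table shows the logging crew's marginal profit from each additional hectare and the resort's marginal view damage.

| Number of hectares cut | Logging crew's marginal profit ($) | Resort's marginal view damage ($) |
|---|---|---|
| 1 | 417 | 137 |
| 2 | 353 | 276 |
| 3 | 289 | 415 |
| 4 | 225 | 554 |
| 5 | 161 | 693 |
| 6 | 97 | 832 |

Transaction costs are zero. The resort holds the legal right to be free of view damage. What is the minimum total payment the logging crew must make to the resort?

$413

Efficient level: marginal profit ≥ marginal view damage through level 2, so k* = 2.
With the resort holding the right, the logging crew must at least compensate total damage at k*: 137 + 276 = 413.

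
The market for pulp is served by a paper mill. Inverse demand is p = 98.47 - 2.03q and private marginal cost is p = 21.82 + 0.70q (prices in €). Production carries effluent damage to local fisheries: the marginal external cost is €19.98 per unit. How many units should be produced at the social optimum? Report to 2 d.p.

q* = 20.76

Social marginal cost = private MC + MEC = 41.80 + 0.70q.
Set SMC = demand: 41.80 + 0.70q = 98.47 - 2.03q → q* = 20.7582.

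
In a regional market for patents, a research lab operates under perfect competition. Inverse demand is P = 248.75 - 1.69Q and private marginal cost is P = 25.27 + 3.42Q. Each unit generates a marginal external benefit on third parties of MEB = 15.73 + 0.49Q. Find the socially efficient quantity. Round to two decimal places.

Social marginal cost = private MC − MEB = 9.54 + 2.93Q.
Set SMC = demand: 9.54 + 2.93Q = 248.75 - 1.69Q → Q* = 51.7771.

Q* = 51.78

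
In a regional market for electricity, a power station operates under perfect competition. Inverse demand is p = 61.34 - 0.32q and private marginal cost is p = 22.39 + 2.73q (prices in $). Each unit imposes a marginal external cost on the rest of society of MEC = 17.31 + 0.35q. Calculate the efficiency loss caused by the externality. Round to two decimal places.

DWL = $69.76

Market equilibrium (private): 22.39 + 2.73q = 61.34 - 0.32q → q_m = 12.7705.
Social marginal cost = private MC + MEC = 39.70 + 3.08q.
Set SMC = demand: 39.70 + 3.08q = 61.34 - 0.32q → q* = 6.3647.
Height of the DWL triangle at q_m is SMC(q_m) − demand(q_m) = MEC(q_m) = 21.7797.
DWL = ½ × 6.4058 × 21.7797 = 69.7582.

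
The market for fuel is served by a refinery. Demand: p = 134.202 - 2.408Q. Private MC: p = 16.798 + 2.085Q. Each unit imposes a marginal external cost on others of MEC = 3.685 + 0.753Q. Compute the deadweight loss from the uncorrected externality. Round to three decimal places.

DWL = 52.015

Market equilibrium (private): 16.798 + 2.085Q = 134.202 - 2.408Q → Q_m = 26.1304.
Social marginal cost = private MC + MEC = 20.483 + 2.838Q.
Set SMC = demand: 20.483 + 2.838Q = 134.202 - 2.408Q → Q* = 21.6773.
Height of the DWL triangle at Q_m is SMC(Q_m) − demand(Q_m) = MEC(Q_m) = 23.3612.
DWL = ½ × 4.4531 × 23.3612 = 52.0149.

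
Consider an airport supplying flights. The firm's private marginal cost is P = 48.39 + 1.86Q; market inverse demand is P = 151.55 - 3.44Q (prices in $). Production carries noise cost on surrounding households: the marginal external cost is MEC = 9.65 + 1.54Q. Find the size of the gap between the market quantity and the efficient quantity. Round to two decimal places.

Market equilibrium (private): 48.39 + 1.86Q = 151.55 - 3.44Q → Q_m = 19.4642.
Social marginal cost = private MC + MEC = 58.04 + 3.40Q.
Set SMC = demand: 58.04 + 3.40Q = 151.55 - 3.44Q → Q* = 13.6711.
Gap = |19.4642 − 13.6711| = 5.7931.

5.79 units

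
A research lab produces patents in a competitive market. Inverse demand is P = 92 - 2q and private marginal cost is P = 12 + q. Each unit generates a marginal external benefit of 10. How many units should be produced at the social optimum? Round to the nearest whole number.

q* = 30

Social marginal cost = private MC − MEB = 2 + q.
Set SMC = demand: 2 + q = 92 - 2q → q* = 30.0000.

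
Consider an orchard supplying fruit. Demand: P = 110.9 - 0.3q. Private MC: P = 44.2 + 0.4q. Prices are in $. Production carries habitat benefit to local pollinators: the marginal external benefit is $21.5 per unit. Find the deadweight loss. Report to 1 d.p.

Market equilibrium (private): 44.2 + 0.4q = 110.9 - 0.3q → q_m = 95.2857.
Social marginal cost = private MC − MEB = 22.7 + 0.4q.
Set SMC = demand: 22.7 + 0.4q = 110.9 - 0.3q → q* = 126.0000.
The welfare-loss triangle has base |q_m − q*| and height MEB(q_m) (the vertical gap between SMC and demand is zero at q* and MEB at q_m).
DWL = ½ × 30.7143 × 21.5000 = 330.1787.

DWL = $330.2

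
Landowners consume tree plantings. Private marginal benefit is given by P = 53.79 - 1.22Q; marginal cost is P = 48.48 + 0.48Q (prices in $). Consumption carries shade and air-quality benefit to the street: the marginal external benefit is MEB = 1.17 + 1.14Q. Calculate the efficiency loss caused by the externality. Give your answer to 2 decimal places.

Market equilibrium (private): 48.48 + 0.48Q = 53.79 - 1.22Q → Q_m = 3.1235.
Social marginal benefit = demand + MEB = 54.96 - 0.08Q.
Set SMB = MC: 54.96 - 0.08Q = 48.48 + 0.48Q → Q* = 11.5714.
The loss is the area between SMB and MC from Q* to Q_m; with linear curves that's a triangle of height MEB(Q_m).
DWL = ½ × 8.4479 × 4.7308 = 19.9827.

DWL = $19.98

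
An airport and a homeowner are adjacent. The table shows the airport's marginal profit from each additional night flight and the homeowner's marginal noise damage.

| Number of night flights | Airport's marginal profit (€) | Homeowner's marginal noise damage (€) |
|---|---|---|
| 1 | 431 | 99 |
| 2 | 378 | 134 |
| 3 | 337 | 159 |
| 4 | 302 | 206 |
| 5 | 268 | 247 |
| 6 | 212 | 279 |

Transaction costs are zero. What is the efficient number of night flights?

Bargaining reaches the level where marginal profit last exceeds marginal noise damage.
That holds through level 5 (268 ≥ 247) but not at 6 (212 < 279).

5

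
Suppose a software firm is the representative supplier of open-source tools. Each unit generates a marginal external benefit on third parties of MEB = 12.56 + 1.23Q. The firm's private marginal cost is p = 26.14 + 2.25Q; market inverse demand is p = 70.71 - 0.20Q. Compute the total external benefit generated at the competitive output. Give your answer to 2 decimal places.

Market equilibrium (private): 26.14 + 2.25Q = 70.71 - 0.20Q → Q_m = 18.1918.
Total external benefit = ∫₀^{Q_m} (12.56 + 1.23Q) dQ = 12.56×18.1918 + ½×1.23×18.1918² = 432.0181.

432.02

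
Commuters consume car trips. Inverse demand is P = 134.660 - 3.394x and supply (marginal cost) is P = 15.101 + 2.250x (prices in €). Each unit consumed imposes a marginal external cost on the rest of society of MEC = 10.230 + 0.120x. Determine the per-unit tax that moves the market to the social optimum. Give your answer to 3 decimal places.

Social marginal benefit = demand − MEC = 124.430 - 3.514x.
Set SMB = MC: 124.430 - 3.514x = 15.101 + 2.250x → x* = 18.9676.
The Pigouvian tax equals MEC at x*: 10.230 + 0.120×18.9676 = 12.5061.

tax = €12.506 per unit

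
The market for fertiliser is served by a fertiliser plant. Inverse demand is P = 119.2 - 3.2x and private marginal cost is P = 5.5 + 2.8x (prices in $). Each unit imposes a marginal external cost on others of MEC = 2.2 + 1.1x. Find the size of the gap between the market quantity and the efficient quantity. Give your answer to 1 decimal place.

Market equilibrium (private): 5.5 + 2.8x = 119.2 - 3.2x → x_m = 18.9500.
Social marginal cost = private MC + MEC = 7.7 + 3.9x.
Set SMC = demand: 7.7 + 3.9x = 119.2 - 3.2x → x* = 15.7042.
Gap = |18.9500 − 15.7042| = 3.2458.

3.2 units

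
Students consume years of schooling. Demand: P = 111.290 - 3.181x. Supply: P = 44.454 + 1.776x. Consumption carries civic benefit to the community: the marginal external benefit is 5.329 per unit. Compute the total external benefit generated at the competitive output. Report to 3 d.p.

Market equilibrium (private): 44.454 + 1.776x = 111.290 - 3.181x → x_m = 13.4832.
Total external benefit = MEB × x_m = 5.329 × 13.4832 = 71.8520.

71.852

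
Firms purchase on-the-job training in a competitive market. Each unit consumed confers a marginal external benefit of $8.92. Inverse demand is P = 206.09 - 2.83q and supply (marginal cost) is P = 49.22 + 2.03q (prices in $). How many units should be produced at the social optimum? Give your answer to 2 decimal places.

q* = 34.11

Social marginal benefit = demand + MEB = 215.01 - 2.83q.
Set SMB = MC: 215.01 - 2.83q = 49.22 + 2.03q → q* = 34.1132.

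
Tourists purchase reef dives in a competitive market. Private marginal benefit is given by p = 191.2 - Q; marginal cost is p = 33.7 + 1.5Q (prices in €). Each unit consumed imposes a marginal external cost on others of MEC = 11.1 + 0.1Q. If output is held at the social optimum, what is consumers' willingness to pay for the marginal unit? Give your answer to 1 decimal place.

Social marginal benefit = demand − MEC = 180.1 - 1.1Q.
Set SMB = MC: 180.1 - 1.1Q = 33.7 + 1.5Q → Q* = 56.3077.
Consumer price on the demand curve at Q*: 191.2 − 1.0×56.3077 = 134.8923.

P = €134.9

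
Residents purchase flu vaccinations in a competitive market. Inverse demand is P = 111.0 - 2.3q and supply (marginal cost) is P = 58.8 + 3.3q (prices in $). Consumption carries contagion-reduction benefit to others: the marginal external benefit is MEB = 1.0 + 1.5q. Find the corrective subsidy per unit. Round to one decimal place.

Social marginal benefit = demand + MEB = 112.0 - 0.8q.
Set SMB = MC: 112.0 - 0.8q = 58.8 + 3.3q → q* = 12.9756.
The Pigouvian subsidy equals MEB at q*: 1.0 + 1.5×12.9756 = 20.4634.

subsidy = $20.5 per unit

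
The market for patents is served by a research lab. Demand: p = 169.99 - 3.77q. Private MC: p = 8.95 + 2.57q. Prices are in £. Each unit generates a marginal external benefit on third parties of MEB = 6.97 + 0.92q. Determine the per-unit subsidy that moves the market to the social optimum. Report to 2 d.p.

subsidy = £35.49 per unit

Social marginal cost = private MC − MEB = 1.98 + 1.65q.
Set SMC = demand: 1.98 + 1.65q = 169.99 - 3.77q → q* = 30.9982.
The Pigouvian subsidy equals MEB at q*: 6.97 + 0.92×30.9982 = 35.4883.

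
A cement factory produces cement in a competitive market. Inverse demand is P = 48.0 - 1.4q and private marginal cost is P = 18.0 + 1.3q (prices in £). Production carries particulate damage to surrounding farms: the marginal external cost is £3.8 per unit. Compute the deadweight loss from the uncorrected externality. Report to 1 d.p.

Market equilibrium (private): 18.0 + 1.3q = 48.0 - 1.4q → q_m = 11.1111.
Social marginal cost = private MC + MEC = 21.8 + 1.3q.
Set SMC = demand: 21.8 + 1.3q = 48.0 - 1.4q → q* = 9.7037.
The loss is the area between SMC and demand from q* to q_m; with linear curves that's a triangle of height MEC(q_m).
DWL = ½ × 1.4074 × 3.8000 = 2.6741.

DWL = £2.7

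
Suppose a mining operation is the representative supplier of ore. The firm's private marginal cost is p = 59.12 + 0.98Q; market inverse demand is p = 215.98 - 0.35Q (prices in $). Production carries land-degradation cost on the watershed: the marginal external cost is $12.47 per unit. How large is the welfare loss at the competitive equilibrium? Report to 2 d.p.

Market equilibrium (private): 59.12 + 0.98Q = 215.98 - 0.35Q → Q_m = 117.9398.
Social marginal cost = private MC + MEC = 71.59 + 0.98Q.
Set SMC = demand: 71.59 + 0.98Q = 215.98 - 0.35Q → Q* = 108.5639.
The welfare-loss triangle has base |Q_m − Q*| and height MEC(Q_m) (the vertical gap between SMC and demand is zero at Q* and MEC at Q_m).
DWL = ½ × 9.3759 × 12.4700 = 58.4587.

DWL = $58.46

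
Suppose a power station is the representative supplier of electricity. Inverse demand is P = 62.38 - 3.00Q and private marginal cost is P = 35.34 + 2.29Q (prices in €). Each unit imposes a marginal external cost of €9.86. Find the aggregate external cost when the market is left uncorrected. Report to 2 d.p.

€50.40

Market equilibrium (private): 35.34 + 2.29Q = 62.38 - 3.00Q → Q_m = 5.1115.
Total external cost = MEC × Q_m = 9.86 × 5.1115 = 50.3994.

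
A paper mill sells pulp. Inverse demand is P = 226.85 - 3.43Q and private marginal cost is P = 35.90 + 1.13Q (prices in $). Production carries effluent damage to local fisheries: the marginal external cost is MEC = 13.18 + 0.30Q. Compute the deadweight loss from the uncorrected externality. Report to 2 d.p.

DWL = $68.18

Market equilibrium (private): 35.90 + 1.13Q = 226.85 - 3.43Q → Q_m = 41.8750.
Social marginal cost = private MC + MEC = 49.08 + 1.43Q.
Set SMC = demand: 49.08 + 1.43Q = 226.85 - 3.43Q → Q* = 36.5782.
The loss is the area between SMC and demand from Q* to Q_m; with linear curves that's a triangle of height MEC(Q_m).
DWL = ½ × 5.2968 × 25.7425 = 68.1764.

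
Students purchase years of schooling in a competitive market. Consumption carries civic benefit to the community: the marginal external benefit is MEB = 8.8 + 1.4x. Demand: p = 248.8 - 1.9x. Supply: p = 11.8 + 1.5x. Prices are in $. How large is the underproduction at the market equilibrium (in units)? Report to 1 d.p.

53.2 units

Market equilibrium (private): 11.8 + 1.5x = 248.8 - 1.9x → x_m = 69.7059.
Social marginal benefit = demand + MEB = 257.6 - 0.5x.
Set SMB = MC: 257.6 - 0.5x = 11.8 + 1.5x → x* = 122.9000.
Gap = |69.7059 − 122.9000| = 53.1941.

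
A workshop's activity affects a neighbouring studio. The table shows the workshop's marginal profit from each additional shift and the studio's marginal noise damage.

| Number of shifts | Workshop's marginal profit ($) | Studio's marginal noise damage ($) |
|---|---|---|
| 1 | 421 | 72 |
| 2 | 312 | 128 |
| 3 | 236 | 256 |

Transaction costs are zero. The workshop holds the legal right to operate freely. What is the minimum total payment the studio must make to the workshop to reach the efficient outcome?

$236

Left alone the workshop would choose level 3 (marginal profit stays positive).
Efficient level: k* = 2 (marginal profit ≥ marginal noise damage through 2).
The studio must at least cover the workshop's forgone profit from cutting 3→2: 236 = 236.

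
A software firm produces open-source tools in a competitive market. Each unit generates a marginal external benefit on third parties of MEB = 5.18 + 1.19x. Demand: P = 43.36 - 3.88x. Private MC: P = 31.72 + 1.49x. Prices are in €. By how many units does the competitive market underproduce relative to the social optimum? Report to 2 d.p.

1.86 units

Market equilibrium (private): 31.72 + 1.49x = 43.36 - 3.88x → x_m = 2.1676.
Social marginal cost = private MC − MEB = 26.54 + 0.30x.
Set SMC = demand: 26.54 + 0.30x = 43.36 - 3.88x → x* = 4.0239.
Gap = |2.1676 − 4.0239| = 1.8563.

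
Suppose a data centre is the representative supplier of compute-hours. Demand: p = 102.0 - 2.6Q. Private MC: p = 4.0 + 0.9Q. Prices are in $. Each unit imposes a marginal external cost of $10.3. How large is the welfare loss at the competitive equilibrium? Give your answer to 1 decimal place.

DWL = $15.2

Market equilibrium (private): 4.0 + 0.9Q = 102.0 - 2.6Q → Q_m = 28.0000.
Social marginal cost = private MC + MEC = 14.3 + 0.9Q.
Set SMC = demand: 14.3 + 0.9Q = 102.0 - 2.6Q → Q* = 25.0571.
The loss is the area between SMC and demand from Q* to Q_m; with linear curves that's a triangle of height MEC(Q_m).
DWL = ½ × 2.9429 × 10.3000 = 15.1559.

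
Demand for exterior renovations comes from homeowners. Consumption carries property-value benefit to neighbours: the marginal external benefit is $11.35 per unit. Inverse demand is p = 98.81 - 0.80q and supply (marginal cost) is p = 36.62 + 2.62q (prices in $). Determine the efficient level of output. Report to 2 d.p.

q* = 21.50

Social marginal benefit = demand + MEB = 110.16 - 0.80q.
Set SMB = MC: 110.16 - 0.80q = 36.62 + 2.62q → q* = 21.5029.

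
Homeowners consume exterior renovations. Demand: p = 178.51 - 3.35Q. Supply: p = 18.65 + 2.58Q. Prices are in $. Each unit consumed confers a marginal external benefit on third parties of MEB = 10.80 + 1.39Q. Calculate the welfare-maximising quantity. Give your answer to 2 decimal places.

Q* = 37.59

Social marginal benefit = demand + MEB = 189.31 - 1.96Q.
Set SMB = MC: 189.31 - 1.96Q = 18.65 + 2.58Q → Q* = 37.5903.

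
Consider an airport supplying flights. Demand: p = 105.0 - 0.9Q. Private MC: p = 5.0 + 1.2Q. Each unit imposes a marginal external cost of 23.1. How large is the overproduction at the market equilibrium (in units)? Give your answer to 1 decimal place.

11.0 units

Market equilibrium (private): 5.0 + 1.2Q = 105.0 - 0.9Q → Q_m = 47.6190.
Social marginal cost = private MC + MEC = 28.1 + 1.2Q.
Set SMC = demand: 28.1 + 1.2Q = 105.0 - 0.9Q → Q* = 36.6190.
Gap = |47.6190 − 36.6190| = 11.0000.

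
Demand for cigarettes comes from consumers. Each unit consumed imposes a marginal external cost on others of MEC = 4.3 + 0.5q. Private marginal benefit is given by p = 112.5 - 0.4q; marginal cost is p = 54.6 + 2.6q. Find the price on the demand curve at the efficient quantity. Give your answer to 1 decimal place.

P = 106.4

Social marginal benefit = demand − MEC = 108.2 - 0.9q.
Set SMB = MC: 108.2 - 0.9q = 54.6 + 2.6q → q* = 15.3143.
Consumer price on the demand curve at q*: 112.5 − 0.4×15.3143 = 106.3743.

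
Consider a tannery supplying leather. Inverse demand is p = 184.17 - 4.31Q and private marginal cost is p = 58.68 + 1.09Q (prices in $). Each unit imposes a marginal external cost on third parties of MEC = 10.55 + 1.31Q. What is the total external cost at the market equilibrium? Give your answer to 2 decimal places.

Market equilibrium (private): 58.68 + 1.09Q = 184.17 - 4.31Q → Q_m = 23.2389.
Total external cost = ∫₀^{Q_m} (10.55 + 1.31Q) dQ = 10.55×23.2389 + ½×1.31×23.2389² = 598.9008.

$598.90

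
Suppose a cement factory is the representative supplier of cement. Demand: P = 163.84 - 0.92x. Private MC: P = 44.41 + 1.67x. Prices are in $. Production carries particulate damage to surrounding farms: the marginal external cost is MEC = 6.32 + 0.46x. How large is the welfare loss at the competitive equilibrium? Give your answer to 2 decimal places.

DWL = $124.26

Market equilibrium (private): 44.41 + 1.67x = 163.84 - 0.92x → x_m = 46.1120.
Social marginal cost = private MC + MEC = 50.73 + 2.13x.
Set SMC = demand: 50.73 + 2.13x = 163.84 - 0.92x → x* = 37.0852.
The loss is the area between SMC and demand from x* to x_m; with linear curves that's a triangle of height MEC(x_m).
DWL = ½ × 9.0268 × 27.5315 = 124.2607.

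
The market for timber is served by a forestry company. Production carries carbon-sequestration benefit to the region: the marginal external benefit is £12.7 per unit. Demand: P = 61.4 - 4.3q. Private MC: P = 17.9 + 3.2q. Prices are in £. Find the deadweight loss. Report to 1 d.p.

DWL = £10.8

Market equilibrium (private): 17.9 + 3.2q = 61.4 - 4.3q → q_m = 5.8000.
Social marginal cost = private MC − MEB = 5.2 + 3.2q.
Set SMC = demand: 5.2 + 3.2q = 61.4 - 4.3q → q* = 7.4933.
The loss is the area between SMC and demand from q* to q_m; with linear curves that's a triangle of height MEB(q_m).
DWL = ½ × 1.6933 × 12.7000 = 10.7525.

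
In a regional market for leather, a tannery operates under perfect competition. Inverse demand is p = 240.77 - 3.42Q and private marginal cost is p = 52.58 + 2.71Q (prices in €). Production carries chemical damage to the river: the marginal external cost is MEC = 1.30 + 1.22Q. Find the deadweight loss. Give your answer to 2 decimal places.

Market equilibrium (private): 52.58 + 2.71Q = 240.77 - 3.42Q → Q_m = 30.6998.
Social marginal cost = private MC + MEC = 53.88 + 3.93Q.
Set SMC = demand: 53.88 + 3.93Q = 240.77 - 3.42Q → Q* = 25.4272.
Height of the DWL triangle at Q_m is SMC(Q_m) − demand(Q_m) = MEC(Q_m) = 38.7538.
DWL = ½ × 5.2726 × 38.7538 = 102.1666.

DWL = €102.17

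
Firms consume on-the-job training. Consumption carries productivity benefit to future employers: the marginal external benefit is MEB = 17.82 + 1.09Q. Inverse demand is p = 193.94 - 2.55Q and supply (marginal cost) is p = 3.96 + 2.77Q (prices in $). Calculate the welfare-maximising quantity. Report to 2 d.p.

Q* = 49.13

Social marginal benefit = demand + MEB = 211.76 - 1.46Q.
Set SMB = MC: 211.76 - 1.46Q = 3.96 + 2.77Q → Q* = 49.1253.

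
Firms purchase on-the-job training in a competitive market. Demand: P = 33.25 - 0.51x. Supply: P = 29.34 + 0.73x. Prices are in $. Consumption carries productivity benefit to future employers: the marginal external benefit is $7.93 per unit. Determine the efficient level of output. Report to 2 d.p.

Social marginal benefit = demand + MEB = 41.18 - 0.51x.
Set SMB = MC: 41.18 - 0.51x = 29.34 + 0.73x → x* = 9.5484.

x* = 9.55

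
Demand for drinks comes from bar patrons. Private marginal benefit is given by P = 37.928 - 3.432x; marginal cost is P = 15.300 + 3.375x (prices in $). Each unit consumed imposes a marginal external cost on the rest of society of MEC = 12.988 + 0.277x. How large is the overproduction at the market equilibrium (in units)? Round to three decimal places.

Market equilibrium (private): 15.300 + 3.375x = 37.928 - 3.432x → x_m = 3.3242.
Social marginal benefit = demand − MEC = 24.940 - 3.709x.
Set SMB = MC: 24.940 - 3.709x = 15.300 + 3.375x → x* = 1.3608.
Gap = |3.3242 − 1.3608| = 1.9634.

1.963 units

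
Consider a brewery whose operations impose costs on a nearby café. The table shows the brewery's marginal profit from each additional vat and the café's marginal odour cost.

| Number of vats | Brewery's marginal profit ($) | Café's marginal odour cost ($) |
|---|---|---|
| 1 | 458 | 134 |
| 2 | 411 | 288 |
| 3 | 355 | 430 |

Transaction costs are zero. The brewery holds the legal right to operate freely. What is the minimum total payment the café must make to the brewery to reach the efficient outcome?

Left alone the brewery would choose level 3 (marginal profit stays positive).
Efficient level: k* = 2 (marginal profit ≥ marginal odour cost through 2).
The café must at least cover the brewery's forgone profit from cutting 3→2: 355 = 355.

$355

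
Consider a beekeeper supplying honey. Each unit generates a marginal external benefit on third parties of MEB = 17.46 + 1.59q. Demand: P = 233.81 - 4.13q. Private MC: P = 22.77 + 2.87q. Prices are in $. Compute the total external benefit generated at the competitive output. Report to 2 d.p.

Market equilibrium (private): 22.77 + 2.87q = 233.81 - 4.13q → q_m = 30.1486.
Total external benefit = ∫₀^{q_m} (17.46 + 1.59q) dq = 17.46×30.1486 + ½×1.59×30.1486² = 1249.0003.

$1249.00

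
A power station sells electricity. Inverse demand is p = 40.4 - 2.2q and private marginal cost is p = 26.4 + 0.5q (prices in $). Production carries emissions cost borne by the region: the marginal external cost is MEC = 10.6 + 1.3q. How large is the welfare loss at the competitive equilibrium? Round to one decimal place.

Market equilibrium (private): 26.4 + 0.5q = 40.4 - 2.2q → q_m = 5.1852.
Social marginal cost = private MC + MEC = 37.0 + 1.8q.
Set SMC = demand: 37.0 + 1.8q = 40.4 - 2.2q → q* = 0.8500.
Between q* and q_m the wedge SMC − demand runs linearly from 0 to MEC(q_m), so the loss is a triangle.
DWL = ½ × 4.3352 × 17.3407 = 37.5877.

DWL = $37.6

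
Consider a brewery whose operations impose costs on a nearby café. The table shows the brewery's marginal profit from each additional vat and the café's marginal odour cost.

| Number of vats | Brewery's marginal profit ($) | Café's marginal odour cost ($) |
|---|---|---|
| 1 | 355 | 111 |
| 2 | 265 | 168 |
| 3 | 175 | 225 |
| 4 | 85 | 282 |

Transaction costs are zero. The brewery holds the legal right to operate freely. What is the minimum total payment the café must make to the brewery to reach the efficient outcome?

$260

Left alone the brewery would choose level 4 (marginal profit stays positive).
Efficient level: k* = 2 (marginal profit ≥ marginal odour cost through 2).
The café must at least cover the brewery's forgone profit from cutting 4→2: 175 + 85 = 260.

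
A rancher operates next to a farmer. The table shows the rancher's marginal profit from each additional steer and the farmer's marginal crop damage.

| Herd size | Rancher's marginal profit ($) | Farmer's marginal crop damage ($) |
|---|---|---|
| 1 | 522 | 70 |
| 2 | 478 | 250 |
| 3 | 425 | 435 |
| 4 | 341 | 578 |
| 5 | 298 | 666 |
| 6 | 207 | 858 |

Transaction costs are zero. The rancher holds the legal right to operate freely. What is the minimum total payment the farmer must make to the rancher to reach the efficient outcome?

$1271

Left alone the rancher would choose level 6 (marginal profit stays positive).
Efficient level: k* = 2 (marginal profit ≥ marginal crop damage through 2).
The farmer must at least cover the rancher's forgone profit from cutting 6→2: 425 + 341 + 298 + 207 = 1271.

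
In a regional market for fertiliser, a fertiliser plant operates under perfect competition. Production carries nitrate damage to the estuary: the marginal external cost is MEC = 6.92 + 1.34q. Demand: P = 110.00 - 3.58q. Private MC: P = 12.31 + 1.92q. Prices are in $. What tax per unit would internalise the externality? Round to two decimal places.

tax = $24.70 per unit

Social marginal cost = private MC + MEC = 19.23 + 3.26q.
Set SMC = demand: 19.23 + 3.26q = 110.00 - 3.58q → q* = 13.2705.
The Pigouvian tax equals MEC at q*: 6.92 + 1.34×13.2705 = 24.7025.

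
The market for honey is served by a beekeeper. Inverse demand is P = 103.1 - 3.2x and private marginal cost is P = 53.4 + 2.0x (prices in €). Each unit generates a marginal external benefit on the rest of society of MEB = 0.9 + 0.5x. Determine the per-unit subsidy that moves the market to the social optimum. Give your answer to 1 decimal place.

subsidy = €6.3 per unit

Social marginal cost = private MC − MEB = 52.5 + 1.5x.
Set SMC = demand: 52.5 + 1.5x = 103.1 - 3.2x → x* = 10.7660.
The Pigouvian subsidy equals MEB at x*: 0.9 + 0.5×10.7660 = 6.2830.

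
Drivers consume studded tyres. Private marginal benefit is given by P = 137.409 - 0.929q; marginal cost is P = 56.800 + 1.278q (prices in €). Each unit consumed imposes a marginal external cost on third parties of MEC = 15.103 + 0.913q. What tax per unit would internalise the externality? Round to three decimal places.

Social marginal benefit = demand − MEC = 122.306 - 1.842q.
Set SMB = MC: 122.306 - 1.842q = 56.800 + 1.278q → q* = 20.9955.
The Pigouvian tax equals MEC at q*: 15.103 + 0.913×20.9955 = 34.2719.

tax = €34.272 per unit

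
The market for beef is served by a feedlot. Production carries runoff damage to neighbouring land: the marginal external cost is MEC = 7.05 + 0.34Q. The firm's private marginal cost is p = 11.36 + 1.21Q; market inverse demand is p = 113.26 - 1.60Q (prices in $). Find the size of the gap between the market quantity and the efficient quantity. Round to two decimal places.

Market equilibrium (private): 11.36 + 1.21Q = 113.26 - 1.60Q → Q_m = 36.2633.
Social marginal cost = private MC + MEC = 18.41 + 1.55Q.
Set SMC = demand: 18.41 + 1.55Q = 113.26 - 1.60Q → Q* = 30.1111.
Gap = |36.2633 − 30.1111| = 6.1522.

6.15 units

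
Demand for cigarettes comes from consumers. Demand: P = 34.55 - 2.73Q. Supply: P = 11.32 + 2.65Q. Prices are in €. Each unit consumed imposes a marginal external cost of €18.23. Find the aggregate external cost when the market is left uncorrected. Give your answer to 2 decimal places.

€78.71

Market equilibrium (private): 11.32 + 2.65Q = 34.55 - 2.73Q → Q_m = 4.3178.
Total external cost = MEC × Q_m = 18.23 × 4.3178 = 78.7135.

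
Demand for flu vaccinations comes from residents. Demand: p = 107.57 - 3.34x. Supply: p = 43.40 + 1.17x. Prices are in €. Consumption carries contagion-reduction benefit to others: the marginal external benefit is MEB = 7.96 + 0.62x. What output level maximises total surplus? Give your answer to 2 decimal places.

Social marginal benefit = demand + MEB = 115.53 - 2.72x.
Set SMB = MC: 115.53 - 2.72x = 43.40 + 1.17x → x* = 18.5424.

x* = 18.54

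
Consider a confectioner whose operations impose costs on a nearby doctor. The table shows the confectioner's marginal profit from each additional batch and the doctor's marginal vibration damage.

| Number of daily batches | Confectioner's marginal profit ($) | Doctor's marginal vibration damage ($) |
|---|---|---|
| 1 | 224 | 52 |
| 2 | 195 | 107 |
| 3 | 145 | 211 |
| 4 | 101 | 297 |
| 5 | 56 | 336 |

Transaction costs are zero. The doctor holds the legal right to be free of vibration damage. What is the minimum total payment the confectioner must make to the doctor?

Efficient level: marginal profit ≥ marginal vibration damage through level 2, so k* = 2.
With the doctor holding the right, the confectioner must at least compensate total damage at k*: 52 + 107 = 159.

$159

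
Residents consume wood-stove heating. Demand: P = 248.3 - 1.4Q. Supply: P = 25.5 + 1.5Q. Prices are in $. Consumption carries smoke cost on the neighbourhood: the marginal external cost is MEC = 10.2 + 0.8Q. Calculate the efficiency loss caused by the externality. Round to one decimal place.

Market equilibrium (private): 25.5 + 1.5Q = 248.3 - 1.4Q → Q_m = 76.8276.
Social marginal benefit = demand − MEC = 238.1 - 2.2Q.
Set SMB = MC: 238.1 - 2.2Q = 25.5 + 1.5Q → Q* = 57.4595.
The loss is the area between SMB and MC from Q* to Q_m; with linear curves that's a triangle of height MEC(Q_m).
DWL = ½ × 19.3681 × 71.6621 = 693.9794.

DWL = $694.0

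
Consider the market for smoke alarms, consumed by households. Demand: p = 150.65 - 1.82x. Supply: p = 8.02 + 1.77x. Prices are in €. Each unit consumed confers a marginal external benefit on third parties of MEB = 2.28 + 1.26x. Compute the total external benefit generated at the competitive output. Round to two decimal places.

€1085.01

Market equilibrium (private): 8.02 + 1.77x = 150.65 - 1.82x → x_m = 39.7298.
Total external benefit = ∫₀^{x_m} (2.28 + 1.26x) dx = 2.28×39.7298 + ½×1.26×39.7298² = 1085.0119.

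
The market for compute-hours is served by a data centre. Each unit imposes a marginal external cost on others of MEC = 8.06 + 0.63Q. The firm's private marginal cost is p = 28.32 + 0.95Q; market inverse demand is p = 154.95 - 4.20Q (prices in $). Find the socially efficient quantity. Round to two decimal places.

Social marginal cost = private MC + MEC = 36.38 + 1.58Q.
Set SMC = demand: 36.38 + 1.58Q = 154.95 - 4.20Q → Q* = 20.5138.

Q* = 20.51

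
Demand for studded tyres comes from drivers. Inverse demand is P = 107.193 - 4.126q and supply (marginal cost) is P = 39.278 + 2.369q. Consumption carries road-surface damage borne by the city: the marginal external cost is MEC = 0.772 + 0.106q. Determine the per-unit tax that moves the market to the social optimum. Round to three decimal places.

tax = 1.850 per unit

Social marginal benefit = demand − MEC = 106.421 - 4.232q.
Set SMB = MC: 106.421 - 4.232q = 39.278 + 2.369q → q* = 10.1716.
The Pigouvian tax equals MEC at q*: 0.772 + 0.106×10.1716 = 1.8502.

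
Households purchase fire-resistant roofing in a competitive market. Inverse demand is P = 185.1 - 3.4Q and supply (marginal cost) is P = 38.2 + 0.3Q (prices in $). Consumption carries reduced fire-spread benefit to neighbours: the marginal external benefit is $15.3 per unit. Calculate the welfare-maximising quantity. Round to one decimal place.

Social marginal benefit = demand + MEB = 200.4 - 3.4Q.
Set SMB = MC: 200.4 - 3.4Q = 38.2 + 0.3Q → Q* = 43.8378.

Q* = 43.8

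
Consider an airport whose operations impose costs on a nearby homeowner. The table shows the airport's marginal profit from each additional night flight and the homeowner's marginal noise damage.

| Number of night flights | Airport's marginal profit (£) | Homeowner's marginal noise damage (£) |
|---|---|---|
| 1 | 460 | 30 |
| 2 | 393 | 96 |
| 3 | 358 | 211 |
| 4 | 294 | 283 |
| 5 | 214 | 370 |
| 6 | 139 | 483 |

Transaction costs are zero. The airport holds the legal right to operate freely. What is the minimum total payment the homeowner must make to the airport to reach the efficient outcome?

Left alone the airport would choose level 6 (marginal profit stays positive).
Efficient level: k* = 4 (marginal profit ≥ marginal noise damage through 4).
The homeowner must at least cover the airport's forgone profit from cutting 6→4: 214 + 139 = 353.

£353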